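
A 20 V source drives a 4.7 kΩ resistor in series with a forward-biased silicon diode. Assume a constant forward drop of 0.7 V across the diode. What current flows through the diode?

KVL around the loop: 20 = V_D + I·R = 0.7 + I × 4.7 kΩ.
So I = (20 − 0.7) / 4.7 kΩ = 19.3 / 4.7 = 4.11 mA.

I ≈ 4.1 mA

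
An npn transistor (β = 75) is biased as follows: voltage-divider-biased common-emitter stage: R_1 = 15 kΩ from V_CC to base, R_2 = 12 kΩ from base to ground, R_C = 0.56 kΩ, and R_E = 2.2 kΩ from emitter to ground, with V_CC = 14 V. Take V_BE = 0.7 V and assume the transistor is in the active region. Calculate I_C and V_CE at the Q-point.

Thevenize the base divider: V_Th = V_CC·R_2/(R_1+R_2) = 14×12/27 = 6.22 V, R_Th = R_1‖R_2 = 6.67 kΩ.
Base-emitter loop: V_Th = I_B·R_Th + V_BE + (β+1)I_B·R_E, so I_B = (6.22 − 0.7) / (6.67 + 76×2.2) = 0.0318 mA.
I_C = β·I_B = 75×0.0318 = 2.38 mA, and I_E = (β+1)I_B = 2.41 mA.
V_CE = V_CC − I_C·R_C − I_E·R_E = 14 − 2.38×0.56 − 2.41×2.2 = 7.36 V.
V_CE = 7.36 V > 0.2 V confirms active-region operation.

I_C ≈ 2.4 mA, V_CE ≈ 7.4 V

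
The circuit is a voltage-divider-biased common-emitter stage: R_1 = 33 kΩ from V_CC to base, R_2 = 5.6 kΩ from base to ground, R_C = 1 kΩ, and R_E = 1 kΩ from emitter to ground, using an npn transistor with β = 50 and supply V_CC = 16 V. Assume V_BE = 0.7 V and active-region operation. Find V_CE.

Thevenize the base divider: V_Th = V_CC·R_2/(R_1+R_2) = 16×5.6/38.6 = 2.32 V, R_Th = R_1‖R_2 = 4.79 kΩ.
Base-emitter loop: V_Th = I_B·R_Th + V_BE + (β+1)I_B·R_E, so I_B = (2.32 − 0.7) / (4.79 + 51×1) = 0.0291 mA.
I_C = β·I_B = 50×0.0291 = 1.45 mA, and I_E = (β+1)I_B = 1.48 mA.
V_CE = V_CC − I_C·R_C − I_E·R_E = 16 − 1.45×1 − 1.48×1 = 13.1 V.
V_CE = 13.1 V > 0.2 V confirms active-region operation.

V_CE ≈ 13 V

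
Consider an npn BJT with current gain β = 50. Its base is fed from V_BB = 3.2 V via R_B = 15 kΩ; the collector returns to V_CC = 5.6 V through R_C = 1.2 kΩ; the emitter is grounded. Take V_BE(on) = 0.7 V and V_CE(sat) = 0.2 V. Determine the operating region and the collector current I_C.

Assume active: I_B = (3.2 − 0.7)/15 = 0.167 mA, giving I_C = β·I_B = 8.33 mA.
But then V_CE = 5.6 − 8.33×1.2 = -4.4 V < V_CE(sat) = 0.2 V — impossible in the active region.
So the transistor is saturated. With V_CE = 0.2 V, I_C = (V_CC − 0.2)/R_C = 5.4/1.2 = 4.5 mA.
Check: β·I_B = 8.33 mA > I_C = 4.5 mA, confirming saturation.

saturation; I_C ≈ 4.5 mA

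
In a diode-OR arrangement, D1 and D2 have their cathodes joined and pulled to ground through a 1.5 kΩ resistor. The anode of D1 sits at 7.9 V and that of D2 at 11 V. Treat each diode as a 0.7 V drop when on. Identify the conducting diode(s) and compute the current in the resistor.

Only D2 conducts; I_R ≈ 6.9 mA

Assume both conduct. Then node N would need to be at both 7.9−0.7 = 7.2 V and 11−0.7 = 10.3 V, which is impossible.
Assume only D2 conducts: V_N = 11 − 0.7 = 10.3 V, so I_R = 10.3/1.5 = 6.87 mA.
Check D1: its anode-to-cathode voltage is 7.9 − 10.3 = -2.4 V < 0.7 V, so it is off. The assumption is consistent.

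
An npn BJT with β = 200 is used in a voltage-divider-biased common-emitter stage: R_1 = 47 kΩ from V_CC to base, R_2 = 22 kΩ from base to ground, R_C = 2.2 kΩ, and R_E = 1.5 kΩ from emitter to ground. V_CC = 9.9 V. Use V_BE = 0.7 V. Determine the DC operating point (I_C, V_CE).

I_C ≈ 1.6 mA, V_CE ≈ 4.1 V

Thevenize the base divider: V_Th = V_CC·R_2/(R_1+R_2) = 9.9×22/69 = 3.16 V, R_Th = R_1‖R_2 = 15 kΩ.
Base-emitter loop: V_Th = I_B·R_Th + V_BE + (β+1)I_B·R_E, so I_B = (3.16 − 0.7) / (15 + 201×1.5) = 0.00776 mA.
I_C = β·I_B = 200×0.00776 = 1.55 mA, and I_E = (β+1)I_B = 1.56 mA.
V_CE = V_CC − I_C·R_C − I_E·R_E = 9.9 − 1.55×2.2 − 1.56×1.5 = 4.14 V.
V_CE = 4.14 V > 0.2 V confirms active-region operation.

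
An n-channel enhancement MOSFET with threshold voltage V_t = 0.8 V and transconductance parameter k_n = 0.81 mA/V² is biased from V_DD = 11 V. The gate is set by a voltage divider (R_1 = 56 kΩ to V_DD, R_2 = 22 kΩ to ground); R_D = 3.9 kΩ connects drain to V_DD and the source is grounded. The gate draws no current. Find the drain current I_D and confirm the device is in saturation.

V_G = V_DD·R_2/(R_1+R_2) = 11×22/78 = 3.1 V. With the source grounded, V_GS = V_G = 3.1 V.
Assume saturation: I_D = (k_n/2)(V_GS − V_t)² = (0.81/2)×(3.1 − 0.8)² = 0.405×2.3² = 2.15 mA.
V_DS = V_DD − I_D·R_D = 11 − 2.15×3.9 = 2.63 V.
Saturation requires V_DS ≥ V_GS − V_t = 2.3 V; 2.63 ≥ 2.3 ✓.

I_D ≈ 2.1 mA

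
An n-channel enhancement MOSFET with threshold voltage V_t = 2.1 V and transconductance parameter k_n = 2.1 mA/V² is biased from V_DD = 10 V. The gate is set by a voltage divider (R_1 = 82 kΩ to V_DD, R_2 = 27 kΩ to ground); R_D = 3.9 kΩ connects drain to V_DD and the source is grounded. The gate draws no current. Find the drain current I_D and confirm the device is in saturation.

I_D ≈ 0.15 mA

V_G = V_DD·R_2/(R_1+R_2) = 10×27/109 = 2.48 V. With the source grounded, V_GS = V_G = 2.48 V.
Assume saturation: I_D = (k_n/2)(V_GS − V_t)² = (2.1/2)×(2.48 − 2.1)² = 1.05×0.377² = 0.149 mA.
V_DS = V_DD − I_D·R_D = 10 − 0.149×3.9 = 9.42 V.
Saturation requires V_DS ≥ V_GS − V_t = 0.377 V; 9.42 ≥ 0.377 ✓.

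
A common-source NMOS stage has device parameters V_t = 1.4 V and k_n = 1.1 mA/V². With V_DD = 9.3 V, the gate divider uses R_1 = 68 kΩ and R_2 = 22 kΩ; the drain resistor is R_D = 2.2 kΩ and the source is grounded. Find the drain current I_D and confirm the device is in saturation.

I_D ≈ 0.42 mA

V_G = V_DD·R_2/(R_1+R_2) = 9.3×22/90 = 2.27 V. With the source grounded, V_GS = V_G = 2.27 V.
Assume saturation: I_D = (k_n/2)(V_GS − V_t)² = (1.1/2)×(2.27 − 1.4)² = 0.55×0.873² = 0.419 mA.
V_DS = V_DD − I_D·R_D = 9.3 − 0.419×2.2 = 8.38 V.
Saturation requires V_DS ≥ V_GS − V_t = 0.873 V; 8.38 ≥ 0.873 ✓.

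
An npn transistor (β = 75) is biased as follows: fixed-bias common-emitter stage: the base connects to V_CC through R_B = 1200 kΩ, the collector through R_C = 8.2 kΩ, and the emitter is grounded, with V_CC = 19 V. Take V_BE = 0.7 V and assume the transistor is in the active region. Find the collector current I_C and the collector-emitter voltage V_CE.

Base loop: V_CC = I_B·R_B + V_BE, so I_B = (19 − 0.7)/1200 kΩ = 0.0153 mA.
In the active region I_C = β·I_B = 75 × 0.0153 = 1.14 mA.
Collector loop: V_CE = V_CC − I_C·R_C = 19 − 1.14×8.2 = 9.62 V.
Since V_CE = 9.62 V > V_CE(sat) ≈ 0.2 V, the transistor is in the active region as assumed.

I_C ≈ 1.1 mA, V_CE ≈ 9.6 V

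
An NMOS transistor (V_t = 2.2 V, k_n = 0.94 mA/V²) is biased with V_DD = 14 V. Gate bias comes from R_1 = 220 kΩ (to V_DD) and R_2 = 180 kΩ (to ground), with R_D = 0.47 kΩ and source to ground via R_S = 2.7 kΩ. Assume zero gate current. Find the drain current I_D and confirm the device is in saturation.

I_D ≈ 0.98 mA

V_G = V_DD·R_2/(R_1+R_2) = 14×180/400 = 6.3 V.
Assume saturation: I_D = (k_n/2)(V_GS − V_t)² with V_GS = V_G − I_D·R_S = 6.3 − 2.7·I_D.
Substituting gives 3.43·I_D² − 11.4·I_D + 7.9 = 0, with roots I_D = 0.983 or 2.35 mA.
The root I_D = 2.35 mA gives V_GS = -0.0342 V ≤ V_t, so take I_D = 0.983 mA.
Then V_GS = 3.65 V and V_DS = V_DD − I_D(R_D+R_S) = 14 − 0.983×3.17 = 10.9 V.
Saturation requires V_DS ≥ V_GS − V_t = 1.45 V; 10.9 ≥ 1.45 ✓.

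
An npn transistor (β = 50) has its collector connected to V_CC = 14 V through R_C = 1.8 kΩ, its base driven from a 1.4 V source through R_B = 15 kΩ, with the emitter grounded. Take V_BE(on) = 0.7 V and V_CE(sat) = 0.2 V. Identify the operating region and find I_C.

active; I_C ≈ 2.3 mA

Assume active. Base-emitter loop: I_B = (V_BB − V_BE)/R_B = (1.4 − 0.7)/15 = 0.0467 mA.
I_C = β·I_B = 50×0.0467 = 2.33 mA.
V_CE = V_CC − I_C·R_C = 14 − 2.33×1.8 = 9.8 V > V_CE(sat), so the active-region assumption holds.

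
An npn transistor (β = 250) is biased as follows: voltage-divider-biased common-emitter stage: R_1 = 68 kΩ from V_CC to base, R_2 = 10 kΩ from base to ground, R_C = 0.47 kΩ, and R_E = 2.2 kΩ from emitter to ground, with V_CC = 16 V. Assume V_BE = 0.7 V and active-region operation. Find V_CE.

Thevenize the base divider: V_Th = V_CC·R_2/(R_1+R_2) = 16×10/78 = 2.05 V, R_Th = R_1‖R_2 = 8.72 kΩ.
Base-emitter loop: V_Th = I_B·R_Th + V_BE + (β+1)I_B·R_E, so I_B = (2.05 − 0.7) / (8.72 + 251×2.2) = 0.00241 mA.
I_C = β·I_B = 250×0.00241 = 0.602 mA, and I_E = (β+1)I_B = 0.605 mA.
V_CE = V_CC − I_C·R_C − I_E·R_E = 16 − 0.602×0.47 − 0.605×2.2 = 14.4 V.
V_CE = 14.4 V > 0.2 V confirms active-region operation.

V_CE ≈ 14 V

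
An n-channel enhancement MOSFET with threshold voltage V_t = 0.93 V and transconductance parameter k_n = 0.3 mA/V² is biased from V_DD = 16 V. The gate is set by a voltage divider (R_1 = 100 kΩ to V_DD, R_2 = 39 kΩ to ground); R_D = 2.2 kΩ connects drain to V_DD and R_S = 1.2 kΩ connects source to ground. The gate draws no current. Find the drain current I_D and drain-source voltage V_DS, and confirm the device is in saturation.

I_D ≈ 0.91 mA, V_DS ≈ 13 V

V_G = V_DD·R_2/(R_1+R_2) = 16×39/139 = 4.49 V.
Assume saturation: I_D = (k_n/2)(V_GS − V_t)² with V_GS = V_G − I_D·R_S = 4.49 − 1.2·I_D.
Substituting gives 0.216·I_D² − 2.28·I_D + 1.9 = 0, with roots I_D = 0.912 or 9.65 mA.
The root I_D = 9.65 mA gives V_GS = -7.09 V ≤ V_t, so take I_D = 0.912 mA.
Then V_GS = 3.4 V and V_DS = V_DD − I_D(R_D+R_S) = 16 − 0.912×3.4 = 12.9 V.
Saturation requires V_DS ≥ V_GS − V_t = 2.47 V; 12.9 ≥ 2.47 ✓.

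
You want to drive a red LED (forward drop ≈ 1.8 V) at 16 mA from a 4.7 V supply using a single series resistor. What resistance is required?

R ≈ 0.18 kΩ

The resistor drops V_S − V_D = 4.7 − 1.8 = 2.9 V at 16 mA.
R = 2.9 V / 16 mA = 0.181 kΩ.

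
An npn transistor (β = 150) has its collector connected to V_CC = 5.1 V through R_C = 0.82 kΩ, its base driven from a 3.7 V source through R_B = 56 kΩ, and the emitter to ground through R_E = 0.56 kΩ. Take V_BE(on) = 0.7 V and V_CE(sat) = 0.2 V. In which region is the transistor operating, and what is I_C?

Assume active. Base-emitter loop: I_B = (V_BB − V_BE)/(R_B + (β+1)R_E) = (3.7 − 0.7)/(56 + 151×0.56) = 0.0213 mA.
I_C = β·I_B = 150×0.0213 = 3.2 mA.
V_CE = V_CC − I_C·R_C − I_E·R_E = 5.1 − 3.2×0.82 − 3.22×0.56 = 0.67 V > V_CE(sat), so the active-region assumption holds.

active; I_C ≈ 3.2 mA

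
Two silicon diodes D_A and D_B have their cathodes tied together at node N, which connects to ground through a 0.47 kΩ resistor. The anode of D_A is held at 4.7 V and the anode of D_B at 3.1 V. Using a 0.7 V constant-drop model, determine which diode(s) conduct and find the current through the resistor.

Assume both conduct. Then node N would need to be at both 4.7−0.7 = 4 V and 3.1−0.7 = 2.4 V, which is impossible.
Assume only D_A conducts: V_N = 4.7 − 0.7 = 4 V, so I_R = 4/0.47 = 8.51 mA.
Check D_B: its anode-to-cathode voltage is 3.1 − 4 = -0.9 V < 0.7 V, so it is off. The assumption is consistent.

Only D_A conducts; I_R ≈ 8.5 mA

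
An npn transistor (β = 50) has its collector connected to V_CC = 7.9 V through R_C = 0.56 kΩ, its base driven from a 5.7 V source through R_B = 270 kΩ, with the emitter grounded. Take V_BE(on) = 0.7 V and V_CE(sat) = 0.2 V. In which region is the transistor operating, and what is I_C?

Assume active. Base-emitter loop: I_B = (V_BB − V_BE)/R_B = (5.7 − 0.7)/270 = 0.0185 mA.
I_C = β·I_B = 50×0.0185 = 0.926 mA.
V_CE = V_CC − I_C·R_C = 7.9 − 0.926×0.56 = 7.38 V > V_CE(sat), so the active-region assumption holds.

active; I_C ≈ 0.93 mA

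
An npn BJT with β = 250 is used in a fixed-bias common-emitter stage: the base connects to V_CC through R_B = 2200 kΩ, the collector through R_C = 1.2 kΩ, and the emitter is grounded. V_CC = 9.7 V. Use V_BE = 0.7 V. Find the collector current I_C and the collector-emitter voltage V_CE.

I_C ≈ 1 mA, V_CE ≈ 8.5 V

Base loop: V_CC = I_B·R_B + V_BE, so I_B = (9.7 − 0.7)/2200 kΩ = 0.00409 mA.
In the active region I_C = β·I_B = 250 × 0.00409 = 1.02 mA.
Collector loop: V_CE = V_CC − I_C·R_C = 9.7 − 1.02×1.2 = 8.47 V.
Since V_CE = 8.47 V > V_CE(sat) ≈ 0.2 V, the transistor is in the active region as assumed.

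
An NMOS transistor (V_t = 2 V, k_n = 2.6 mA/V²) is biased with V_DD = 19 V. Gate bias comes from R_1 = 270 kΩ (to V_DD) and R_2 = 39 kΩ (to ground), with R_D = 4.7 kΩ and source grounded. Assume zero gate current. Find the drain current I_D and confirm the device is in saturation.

V_G = V_DD·R_2/(R_1+R_2) = 19×39/309 = 2.4 V. With the source grounded, V_GS = V_G = 2.4 V.
Assume saturation: I_D = (k_n/2)(V_GS − V_t)² = (2.6/2)×(2.4 − 2)² = 1.3×0.398² = 0.206 mA.
V_DS = V_DD − I_D·R_D = 19 − 0.206×4.7 = 18 V.
Saturation requires V_DS ≥ V_GS − V_t = 0.398 V; 18 ≥ 0.398 ✓.

I_D ≈ 0.21 mA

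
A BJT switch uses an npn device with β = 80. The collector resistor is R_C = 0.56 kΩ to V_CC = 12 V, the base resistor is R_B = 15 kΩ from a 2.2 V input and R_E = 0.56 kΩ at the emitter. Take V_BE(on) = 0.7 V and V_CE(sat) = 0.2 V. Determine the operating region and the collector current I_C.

Assume active. Base-emitter loop: I_B = (V_BB − V_BE)/(R_B + (β+1)R_E) = (2.2 − 0.7)/(15 + 81×0.56) = 0.0249 mA.
I_C = β·I_B = 80×0.0249 = 1.99 mA.
V_CE = V_CC − I_C·R_C − I_E·R_E = 12 − 1.99×0.56 − 2.01×0.56 = 9.76 V > V_CE(sat), so the active-region assumption holds.

active; I_C ≈ 2 mA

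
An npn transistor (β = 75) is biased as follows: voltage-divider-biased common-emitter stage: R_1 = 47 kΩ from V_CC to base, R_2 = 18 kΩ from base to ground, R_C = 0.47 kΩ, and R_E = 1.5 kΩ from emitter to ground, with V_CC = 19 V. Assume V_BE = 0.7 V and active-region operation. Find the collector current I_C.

Thevenize the base divider: V_Th = V_CC·R_2/(R_1+R_2) = 19×18/65 = 5.26 V, R_Th = R_1‖R_2 = 13 kΩ.
Base-emitter loop: V_Th = I_B·R_Th + V_BE + (β+1)I_B·R_E, so I_B = (5.26 − 0.7) / (13 + 76×1.5) = 0.0359 mA.
I_C = β·I_B = 75×0.0359 = 2.69 mA, and I_E = (β+1)I_B = 2.73 mA.
V_CE = V_CC − I_C·R_C − I_E·R_E = 19 − 2.69×0.47 − 2.73×1.5 = 13.6 V.
V_CE = 13.6 V > 0.2 V confirms active-region operation.

I_C ≈ 2.7 mA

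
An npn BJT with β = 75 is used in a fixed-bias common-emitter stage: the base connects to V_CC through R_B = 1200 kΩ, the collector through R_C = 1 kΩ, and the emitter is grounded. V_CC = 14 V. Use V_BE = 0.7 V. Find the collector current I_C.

Base loop: V_CC = I_B·R_B + V_BE, so I_B = (14 − 0.7)/1200 kΩ = 0.0111 mA.
In the active region I_C = β·I_B = 75 × 0.0111 = 0.831 mA.
Collector loop: V_CE = V_CC − I_C·R_C = 14 − 0.831×1 = 13.2 V.
Since V_CE = 13.2 V > V_CE(sat) ≈ 0.2 V, the transistor is in the active region as assumed.

I_C ≈ 0.83 mA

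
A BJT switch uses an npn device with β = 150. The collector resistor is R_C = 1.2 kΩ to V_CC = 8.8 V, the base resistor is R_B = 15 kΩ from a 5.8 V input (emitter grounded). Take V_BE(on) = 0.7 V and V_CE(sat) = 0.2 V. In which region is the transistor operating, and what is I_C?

Assume active: I_B = (5.8 − 0.7)/15 = 0.34 mA, giving I_C = β·I_B = 51 mA.
But then V_CE = 8.8 − 51×1.2 = -52.4 V < V_CE(sat) = 0.2 V — impossible in the active region.
So the transistor is saturated. With V_CE = 0.2 V, I_C = (V_CC − 0.2)/R_C = 8.6/1.2 = 7.17 mA.
Check: β·I_B = 51 mA > I_C = 7.17 mA, confirming saturation.

saturation; I_C ≈ 7.2 mA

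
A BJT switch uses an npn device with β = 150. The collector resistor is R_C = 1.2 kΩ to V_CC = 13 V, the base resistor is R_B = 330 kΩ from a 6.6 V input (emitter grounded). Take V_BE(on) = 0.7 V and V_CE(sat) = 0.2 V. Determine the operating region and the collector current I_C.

active; I_C ≈ 2.7 mA

Assume active. Base-emitter loop: I_B = (V_BB − V_BE)/R_B = (6.6 − 0.7)/330 = 0.0179 mA.
I_C = β·I_B = 150×0.0179 = 2.68 mA.
V_CE = V_CC − I_C·R_C = 13 − 2.68×1.2 = 9.78 V > V_CE(sat), so the active-region assumption holds.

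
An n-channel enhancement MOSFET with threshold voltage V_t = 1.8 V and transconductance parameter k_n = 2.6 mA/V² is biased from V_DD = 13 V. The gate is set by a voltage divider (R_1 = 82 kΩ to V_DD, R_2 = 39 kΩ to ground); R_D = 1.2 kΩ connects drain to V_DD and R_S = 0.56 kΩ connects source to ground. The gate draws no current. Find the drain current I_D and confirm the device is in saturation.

I_D ≈ 2 mA

V_G = V_DD·R_2/(R_1+R_2) = 13×39/121 = 4.19 V.
Assume saturation: I_D = (k_n/2)(V_GS − V_t)² with V_GS = V_G − I_D·R_S = 4.19 − 0.56·I_D.
Substituting gives 0.408·I_D² − 4.48·I_D + 7.43 = 0, with roots I_D = 2.03 or 8.95 mA.
The root I_D = 8.95 mA gives V_GS = -0.825 V ≤ V_t, so take I_D = 2.03 mA.
Then V_GS = 3.05 V and V_DS = V_DD − I_D(R_D+R_S) = 13 − 2.03×1.76 = 9.42 V.
Saturation requires V_DS ≥ V_GS − V_t = 1.25 V; 9.42 ≥ 1.25 ✓.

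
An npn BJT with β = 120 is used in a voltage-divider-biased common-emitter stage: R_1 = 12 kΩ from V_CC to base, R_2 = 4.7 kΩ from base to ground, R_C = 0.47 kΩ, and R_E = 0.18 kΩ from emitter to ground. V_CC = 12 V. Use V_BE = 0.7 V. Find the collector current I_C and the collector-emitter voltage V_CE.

Thevenize the base divider: V_Th = V_CC·R_2/(R_1+R_2) = 12×4.7/16.7 = 3.38 V, R_Th = R_1‖R_2 = 3.38 kΩ.
Base-emitter loop: V_Th = I_B·R_Th + V_BE + (β+1)I_B·R_E, so I_B = (3.38 − 0.7) / (3.38 + 121×0.18) = 0.106 mA.
I_C = β·I_B = 120×0.106 = 12.8 mA, and I_E = (β+1)I_B = 12.9 mA.
V_CE = V_CC − I_C·R_C − I_E·R_E = 12 − 12.8×0.47 − 12.9×0.18 = 3.68 V.
V_CE = 3.68 V > 0.2 V confirms active-region operation.

I_C ≈ 13 mA, V_CE ≈ 3.7 V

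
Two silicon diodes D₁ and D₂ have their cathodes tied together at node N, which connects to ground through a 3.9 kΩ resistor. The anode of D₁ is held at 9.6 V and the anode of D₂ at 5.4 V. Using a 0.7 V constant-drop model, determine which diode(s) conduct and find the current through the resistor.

Only D₁ conducts; I_R ≈ 2.3 mA

Assume both conduct. Then node N would need to be at both 9.6−0.7 = 8.9 V and 5.4−0.7 = 4.7 V, which is impossible.
Assume only D₁ conducts: V_N = 9.6 − 0.7 = 8.9 V, so I_R = 8.9/3.9 = 2.28 mA.
Check D₂: its anode-to-cathode voltage is 5.4 − 8.9 = -3.5 V < 0.7 V, so it is off. The assumption is consistent.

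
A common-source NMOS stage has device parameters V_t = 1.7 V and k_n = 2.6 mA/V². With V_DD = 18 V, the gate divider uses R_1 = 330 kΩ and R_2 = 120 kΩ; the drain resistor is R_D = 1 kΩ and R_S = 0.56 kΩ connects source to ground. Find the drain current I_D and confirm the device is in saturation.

V_G = V_DD·R_2/(R_1+R_2) = 18×120/450 = 4.8 V.
Assume saturation: I_D = (k_n/2)(V_GS − V_t)² with V_GS = V_G − I_D·R_S = 4.8 − 0.56·I_D.
Substituting gives 0.408·I_D² − 5.51·I_D + 12.5 = 0, with roots I_D = 2.88 or 10.6 mA.
The root I_D = 10.6 mA gives V_GS = -1.16 V ≤ V_t, so take I_D = 2.88 mA.
Then V_GS = 3.19 V and V_DS = V_DD − I_D(R_D+R_S) = 18 − 2.88×1.56 = 13.5 V.
Saturation requires V_DS ≥ V_GS − V_t = 1.49 V; 13.5 ≥ 1.49 ✓.

I_D ≈ 2.9 mA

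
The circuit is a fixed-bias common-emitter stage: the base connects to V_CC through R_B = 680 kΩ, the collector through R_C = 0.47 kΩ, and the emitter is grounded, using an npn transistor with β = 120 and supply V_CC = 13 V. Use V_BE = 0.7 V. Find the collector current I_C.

Base loop: V_CC = I_B·R_B + V_BE, so I_B = (13 − 0.7)/680 kΩ = 0.0181 mA.
In the active region I_C = β·I_B = 120 × 0.0181 = 2.17 mA.
Collector loop: V_CE = V_CC − I_C·R_C = 13 − 2.17×0.47 = 12 V.
Since V_CE = 12 V > V_CE(sat) ≈ 0.2 V, the transistor is in the active region as assumed.

I_C ≈ 2.2 mA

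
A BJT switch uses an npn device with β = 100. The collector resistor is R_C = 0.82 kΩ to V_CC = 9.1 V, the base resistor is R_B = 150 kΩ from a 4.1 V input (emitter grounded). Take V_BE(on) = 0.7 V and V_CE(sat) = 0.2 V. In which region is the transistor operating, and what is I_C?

Assume active. Base-emitter loop: I_B = (V_BB − V_BE)/R_B = (4.1 − 0.7)/150 = 0.0227 mA.
I_C = β·I_B = 100×0.0227 = 2.27 mA.
V_CE = V_CC − I_C·R_C = 9.1 − 2.27×0.82 = 7.24 V > V_CE(sat), so the active-region assumption holds.

active; I_C ≈ 2.3 mA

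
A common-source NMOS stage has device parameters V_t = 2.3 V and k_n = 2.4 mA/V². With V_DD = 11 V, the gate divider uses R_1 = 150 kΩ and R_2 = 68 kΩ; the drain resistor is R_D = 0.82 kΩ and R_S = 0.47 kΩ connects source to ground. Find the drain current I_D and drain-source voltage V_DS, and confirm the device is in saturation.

I_D ≈ 0.74 mA, V_DS ≈ 10 V

V_G = V_DD·R_2/(R_1+R_2) = 11×68/218 = 3.43 V.
Assume saturation: I_D = (k_n/2)(V_GS − V_t)² with V_GS = V_G − I_D·R_S = 3.43 − 0.47·I_D.
Substituting gives 0.265·I_D² − 2.28·I_D + 1.54 = 0, with roots I_D = 0.738 or 7.85 mA.
The root I_D = 7.85 mA gives V_GS = -0.257 V ≤ V_t, so take I_D = 0.738 mA.
Then V_GS = 3.08 V and V_DS = V_DD − I_D(R_D+R_S) = 11 − 0.738×1.29 = 10 V.
Saturation requires V_DS ≥ V_GS − V_t = 0.784 V; 10 ≥ 0.784 ✓.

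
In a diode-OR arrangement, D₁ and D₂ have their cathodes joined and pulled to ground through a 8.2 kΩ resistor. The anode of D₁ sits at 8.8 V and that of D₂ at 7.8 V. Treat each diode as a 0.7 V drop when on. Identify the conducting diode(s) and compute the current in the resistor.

Only D₁ conducts; I_R ≈ 0.99 mA

Assume both conduct. Then node N would need to be at both 8.8−0.7 = 8.1 V and 7.8−0.7 = 7.1 V, which is impossible.
Assume only D₁ conducts: V_N = 8.8 − 0.7 = 8.1 V, so I_R = 8.1/8.2 = 0.988 mA.
Check D₂: its anode-to-cathode voltage is 7.8 − 8.1 = -0.3 V < 0.7 V, so it is off. The assumption is consistent.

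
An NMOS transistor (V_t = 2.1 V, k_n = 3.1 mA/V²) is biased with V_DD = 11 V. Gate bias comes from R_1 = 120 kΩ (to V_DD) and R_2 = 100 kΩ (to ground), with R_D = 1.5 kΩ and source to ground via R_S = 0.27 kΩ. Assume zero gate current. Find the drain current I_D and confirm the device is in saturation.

I_D ≈ 4.5 mA

V_G = V_DD·R_2/(R_1+R_2) = 11×100/220 = 5 V.
Assume saturation: I_D = (k_n/2)(V_GS − V_t)² with V_GS = V_G − I_D·R_S = 5 − 0.27·I_D.
Substituting gives 0.113·I_D² − 3.43·I_D + 13 = 0, with roots I_D = 4.46 or 25.9 mA.
The root I_D = 25.9 mA gives V_GS = -1.99 V ≤ V_t, so take I_D = 4.46 mA.
Then V_GS = 3.8 V and V_DS = V_DD − I_D(R_D+R_S) = 11 − 4.46×1.77 = 3.11 V.
Saturation requires V_DS ≥ V_GS − V_t = 1.7 V; 3.11 ≥ 1.7 ✓.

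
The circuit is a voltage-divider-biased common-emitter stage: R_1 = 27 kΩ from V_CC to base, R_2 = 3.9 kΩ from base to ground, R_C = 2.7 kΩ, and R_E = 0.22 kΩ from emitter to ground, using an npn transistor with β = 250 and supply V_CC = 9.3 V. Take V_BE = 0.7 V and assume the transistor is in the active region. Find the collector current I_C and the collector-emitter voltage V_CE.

Thevenize the base divider: V_Th = V_CC·R_2/(R_1+R_2) = 9.3×3.9/30.9 = 1.17 V, R_Th = R_1‖R_2 = 3.41 kΩ.
Base-emitter loop: V_Th = I_B·R_Th + V_BE + (β+1)I_B·R_E, so I_B = (1.17 − 0.7) / (3.41 + 251×0.22) = 0.00808 mA.
I_C = β·I_B = 250×0.00808 = 2.02 mA, and I_E = (β+1)I_B = 2.03 mA.
V_CE = V_CC − I_C·R_C − I_E·R_E = 9.3 − 2.02×2.7 − 2.03×0.22 = 3.4 V.
V_CE = 3.4 V > 0.2 V confirms active-region operation.

I_C ≈ 2 mA, V_CE ≈ 3.4 V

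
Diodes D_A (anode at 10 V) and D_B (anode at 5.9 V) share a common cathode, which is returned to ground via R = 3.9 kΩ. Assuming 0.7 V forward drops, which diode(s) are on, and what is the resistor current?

Assume both conduct. Then node N would need to be at both 10−0.7 = 9.3 V and 5.9−0.7 = 5.2 V, which is impossible.
Assume only D_A conducts: V_N = 10 − 0.7 = 9.3 V, so I_R = 9.3/3.9 = 2.38 mA.
Check D_B: its anode-to-cathode voltage is 5.9 − 9.3 = -3.4 V < 0.7 V, so it is off. The assumption is consistent.

Only D_A conducts; I_R ≈ 2.4 mA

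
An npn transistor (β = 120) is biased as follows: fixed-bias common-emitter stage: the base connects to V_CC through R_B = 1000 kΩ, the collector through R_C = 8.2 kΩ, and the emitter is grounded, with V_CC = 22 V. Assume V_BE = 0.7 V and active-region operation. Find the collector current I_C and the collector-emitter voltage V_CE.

Base loop: V_CC = I_B·R_B + V_BE, so I_B = (22 − 0.7)/1000 kΩ = 0.0213 mA.
In the active region I_C = β·I_B = 120 × 0.0213 = 2.56 mA.
Collector loop: V_CE = V_CC − I_C·R_C = 22 − 2.56×8.2 = 1.04 V.
Since V_CE = 1.04 V > V_CE(sat) ≈ 0.2 V, the transistor is in the active region as assumed.

I_C ≈ 2.6 mA, V_CE ≈ 1 V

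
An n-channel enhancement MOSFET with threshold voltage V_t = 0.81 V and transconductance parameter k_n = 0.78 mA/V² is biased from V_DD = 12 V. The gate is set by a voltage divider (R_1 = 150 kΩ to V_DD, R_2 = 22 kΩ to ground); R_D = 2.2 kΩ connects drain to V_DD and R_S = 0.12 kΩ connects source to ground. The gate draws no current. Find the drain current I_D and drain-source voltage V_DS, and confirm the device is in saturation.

V_G = V_DD·R_2/(R_1+R_2) = 12×22/172 = 1.53 V.
Assume saturation: I_D = (k_n/2)(V_GS − V_t)² with V_GS = V_G − I_D·R_S = 1.53 − 0.12·I_D.
Substituting gives 0.00562·I_D² − 1.07·I_D + 0.205 = 0, with roots I_D = 0.192 or 190 mA.
The root I_D = 190 mA gives V_GS = -21.3 V ≤ V_t, so take I_D = 0.192 mA.
Then V_GS = 1.51 V and V_DS = V_DD − I_D(R_D+R_S) = 12 − 0.192×2.32 = 11.6 V.
Saturation requires V_DS ≥ V_GS − V_t = 0.702 V; 11.6 ≥ 0.702 ✓.

I_D ≈ 0.19 mA, V_DS ≈ 12 V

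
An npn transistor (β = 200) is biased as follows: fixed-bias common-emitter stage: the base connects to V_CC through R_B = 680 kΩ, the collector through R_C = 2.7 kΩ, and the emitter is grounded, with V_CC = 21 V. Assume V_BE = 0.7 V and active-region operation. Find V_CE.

Base loop: V_CC = I_B·R_B + V_BE, so I_B = (21 − 0.7)/680 kΩ = 0.0299 mA.
In the active region I_C = β·I_B = 200 × 0.0299 = 5.97 mA.
Collector loop: V_CE = V_CC − I_C·R_C = 21 − 5.97×2.7 = 4.88 V.
Since V_CE = 4.88 V > V_CE(sat) ≈ 0.2 V, the transistor is in the active region as assumed.

V_CE ≈ 4.9 V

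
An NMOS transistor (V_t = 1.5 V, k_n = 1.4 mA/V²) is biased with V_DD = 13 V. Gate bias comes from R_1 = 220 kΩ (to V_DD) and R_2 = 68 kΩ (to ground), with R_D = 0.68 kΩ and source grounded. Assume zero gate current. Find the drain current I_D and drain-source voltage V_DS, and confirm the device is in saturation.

V_G = V_DD·R_2/(R_1+R_2) = 13×68/288 = 3.07 V. With the source grounded, V_GS = V_G = 3.07 V.
Assume saturation: I_D = (k_n/2)(V_GS − V_t)² = (1.4/2)×(3.07 − 1.5)² = 0.7×1.57² = 1.72 mA.
V_DS = V_DD − I_D·R_D = 13 − 1.72×0.68 = 11.8 V.
Saturation requires V_DS ≥ V_GS − V_t = 1.57 V; 11.8 ≥ 1.57 ✓.

I_D ≈ 1.7 mA, V_DS ≈ 12 V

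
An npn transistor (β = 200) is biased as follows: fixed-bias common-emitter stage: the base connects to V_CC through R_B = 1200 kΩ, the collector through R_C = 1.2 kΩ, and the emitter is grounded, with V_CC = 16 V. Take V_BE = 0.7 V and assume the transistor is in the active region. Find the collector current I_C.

Base loop: V_CC = I_B·R_B + V_BE, so I_B = (16 − 0.7)/1200 kΩ = 0.0128 mA.
In the active region I_C = β·I_B = 200 × 0.0128 = 2.55 mA.
Collector loop: V_CE = V_CC − I_C·R_C = 16 − 2.55×1.2 = 12.9 V.
Since V_CE = 12.9 V > V_CE(sat) ≈ 0.2 V, the transistor is in the active region as assumed.

I_C ≈ 2.6 mA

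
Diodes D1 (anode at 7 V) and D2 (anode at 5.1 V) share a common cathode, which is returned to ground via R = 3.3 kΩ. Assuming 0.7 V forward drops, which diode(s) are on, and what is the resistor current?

Only D1 conducts; I_R ≈ 1.9 mA

Assume both conduct. Then node N would need to be at both 7−0.7 = 6.3 V and 5.1−0.7 = 4.4 V, which is impossible.
Assume only D1 conducts: V_N = 7 − 0.7 = 6.3 V, so I_R = 6.3/3.3 = 1.91 mA.
Check D2: its anode-to-cathode voltage is 5.1 − 6.3 = -1.2 V < 0.7 V, so it is off. The assumption is consistent.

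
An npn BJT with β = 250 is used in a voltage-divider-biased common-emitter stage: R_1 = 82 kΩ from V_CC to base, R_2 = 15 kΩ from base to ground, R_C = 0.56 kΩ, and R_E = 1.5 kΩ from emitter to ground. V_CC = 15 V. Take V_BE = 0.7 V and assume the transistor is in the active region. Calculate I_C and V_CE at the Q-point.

Thevenize the base divider: V_Th = V_CC·R_2/(R_1+R_2) = 15×15/97 = 2.32 V, R_Th = R_1‖R_2 = 12.7 kΩ.
Base-emitter loop: V_Th = I_B·R_Th + V_BE + (β+1)I_B·R_E, so I_B = (2.32 − 0.7) / (12.7 + 251×1.5) = 0.00416 mA.
I_C = β·I_B = 250×0.00416 = 1.04 mA, and I_E = (β+1)I_B = 1.04 mA.
V_CE = V_CC − I_C·R_C − I_E·R_E = 15 − 1.04×0.56 − 1.04×1.5 = 12.9 V.
V_CE = 12.9 V > 0.2 V confirms active-region operation.

I_C ≈ 1 mA, V_CE ≈ 13 V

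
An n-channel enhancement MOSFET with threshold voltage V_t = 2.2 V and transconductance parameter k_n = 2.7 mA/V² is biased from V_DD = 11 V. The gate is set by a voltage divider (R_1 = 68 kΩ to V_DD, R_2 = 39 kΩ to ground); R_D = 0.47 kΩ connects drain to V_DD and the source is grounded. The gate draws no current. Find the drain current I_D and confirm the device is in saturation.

I_D ≈ 4.4 mA

V_G = V_DD·R_2/(R_1+R_2) = 11×39/107 = 4.01 V. With the source grounded, V_GS = V_G = 4.01 V.
Assume saturation: I_D = (k_n/2)(V_GS − V_t)² = (2.7/2)×(4.01 − 2.2)² = 1.35×1.81² = 4.42 mA.
V_DS = V_DD − I_D·R_D = 11 − 4.42×0.47 = 8.92 V.
Saturation requires V_DS ≥ V_GS − V_t = 1.81 V; 8.92 ≥ 1.81 ✓.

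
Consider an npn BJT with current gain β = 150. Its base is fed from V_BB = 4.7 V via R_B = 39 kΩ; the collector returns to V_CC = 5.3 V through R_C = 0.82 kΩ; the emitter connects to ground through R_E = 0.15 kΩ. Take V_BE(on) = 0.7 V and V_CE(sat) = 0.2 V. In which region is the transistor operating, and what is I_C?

Assume active: I_B = (4.7 − 0.7)/(39 + 151×0.15) = 0.0649 mA, I_C = β·I_B = 9.73 mA.
Then V_CE = 5.3 − 9.73×0.82 − 9.8×0.15 = -4.15 V < 0.2 V — the active assumption fails.
Re-solve with V_CE = 0.2 V. KCL at the emitter: V_E/R_E = (V_BB−0.7−V_E)/R_B + (V_CC−0.2−V_E)/R_C, giving V_E = 0.799 V.
I_C = (V_CC − 0.2 − V_E)/R_C = (5.1 − 0.799)/0.82 = 5.25 mA.
Check: I_B = (4 − 0.799)/39 = 0.0821 mA, and β·I_B = 12.3 mA > I_C, confirming saturation.

saturation; I_C ≈ 5.2 mA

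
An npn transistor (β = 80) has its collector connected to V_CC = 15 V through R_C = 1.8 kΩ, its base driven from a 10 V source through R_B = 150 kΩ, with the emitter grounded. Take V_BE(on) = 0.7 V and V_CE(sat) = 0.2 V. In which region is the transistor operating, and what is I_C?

Assume active. Base-emitter loop: I_B = (V_BB − V_BE)/R_B = (10 − 0.7)/150 = 0.062 mA.
I_C = β·I_B = 80×0.062 = 4.96 mA.
V_CE = V_CC − I_C·R_C = 15 − 4.96×1.8 = 6.07 V > V_CE(sat), so the active-region assumption holds.

active; I_C ≈ 5 mA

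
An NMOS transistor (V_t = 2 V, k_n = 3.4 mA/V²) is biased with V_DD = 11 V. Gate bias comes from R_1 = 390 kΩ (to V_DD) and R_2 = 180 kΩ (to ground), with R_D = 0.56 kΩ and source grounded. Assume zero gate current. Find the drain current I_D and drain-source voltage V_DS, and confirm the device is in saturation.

V_G = V_DD·R_2/(R_1+R_2) = 11×180/570 = 3.47 V. With the source grounded, V_GS = V_G = 3.47 V.
Assume saturation: I_D = (k_n/2)(V_GS − V_t)² = (3.4/2)×(3.47 − 2)² = 1.7×1.47² = 3.69 mA.
V_DS = V_DD − I_D·R_D = 11 − 3.69×0.56 = 8.93 V.
Saturation requires V_DS ≥ V_GS − V_t = 1.47 V; 8.93 ≥ 1.47 ✓.

I_D ≈ 3.7 mA, V_DS ≈ 8.9 V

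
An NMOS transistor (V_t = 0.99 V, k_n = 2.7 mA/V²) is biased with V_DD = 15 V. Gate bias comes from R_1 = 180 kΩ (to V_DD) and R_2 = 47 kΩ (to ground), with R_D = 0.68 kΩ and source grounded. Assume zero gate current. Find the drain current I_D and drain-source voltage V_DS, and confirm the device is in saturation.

I_D ≈ 6 mA, V_DS ≈ 11 V

V_G = V_DD·R_2/(R_1+R_2) = 15×47/227 = 3.11 V. With the source grounded, V_GS = V_G = 3.11 V.
Assume saturation: I_D = (k_n/2)(V_GS − V_t)² = (2.7/2)×(3.11 − 0.99)² = 1.35×2.12² = 6.04 mA.
V_DS = V_DD − I_D·R_D = 15 − 6.04×0.68 = 10.9 V.
Saturation requires V_DS ≥ V_GS − V_t = 2.12 V; 10.9 ≥ 2.12 ✓.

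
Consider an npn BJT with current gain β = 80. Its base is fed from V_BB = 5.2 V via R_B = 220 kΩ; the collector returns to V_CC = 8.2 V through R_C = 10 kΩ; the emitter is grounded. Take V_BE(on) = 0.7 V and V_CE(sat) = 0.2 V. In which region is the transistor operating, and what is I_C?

Assume active: I_B = (5.2 − 0.7)/220 = 0.0205 mA, giving I_C = β·I_B = 1.64 mA.
But then V_CE = 8.2 − 1.64×10 = -8.16 V < V_CE(sat) = 0.2 V — impossible in the active region.
So the transistor is saturated. With V_CE = 0.2 V, I_C = (V_CC − 0.2)/R_C = 8/10 = 0.8 mA.
Check: β·I_B = 1.64 mA > I_C = 0.8 mA, confirming saturation.

saturation; I_C ≈ 0.8 mA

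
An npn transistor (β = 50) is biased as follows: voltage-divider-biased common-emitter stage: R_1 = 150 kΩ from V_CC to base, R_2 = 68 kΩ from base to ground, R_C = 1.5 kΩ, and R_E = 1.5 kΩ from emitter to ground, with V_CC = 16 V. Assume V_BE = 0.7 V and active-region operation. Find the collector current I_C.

Thevenize the base divider: V_Th = V_CC·R_2/(R_1+R_2) = 16×68/218 = 4.99 V, R_Th = R_1‖R_2 = 46.8 kΩ.
Base-emitter loop: V_Th = I_B·R_Th + V_BE + (β+1)I_B·R_E, so I_B = (4.99 − 0.7) / (46.8 + 51×1.5) = 0.0348 mA.
I_C = β·I_B = 50×0.0348 = 1.74 mA, and I_E = (β+1)I_B = 1.77 mA.
V_CE = V_CC − I_C·R_C − I_E·R_E = 16 − 1.74×1.5 − 1.77×1.5 = 10.7 V.
V_CE = 10.7 V > 0.2 V confirms active-region operation.

I_C ≈ 1.7 mA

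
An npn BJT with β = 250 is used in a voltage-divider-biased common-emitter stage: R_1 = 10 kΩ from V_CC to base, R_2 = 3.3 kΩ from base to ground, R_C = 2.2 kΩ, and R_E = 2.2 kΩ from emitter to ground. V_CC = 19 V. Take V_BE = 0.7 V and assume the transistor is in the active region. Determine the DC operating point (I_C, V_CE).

I_C ≈ 1.8 mA, V_CE ≈ 11 V

Thevenize the base divider: V_Th = V_CC·R_2/(R_1+R_2) = 19×3.3/13.3 = 4.71 V, R_Th = R_1‖R_2 = 2.48 kΩ.
Base-emitter loop: V_Th = I_B·R_Th + V_BE + (β+1)I_B·R_E, so I_B = (4.71 − 0.7) / (2.48 + 251×2.2) = 0.00724 mA.
I_C = β·I_B = 250×0.00724 = 1.81 mA, and I_E = (β+1)I_B = 1.82 mA.
V_CE = V_CC − I_C·R_C − I_E·R_E = 19 − 1.81×2.2 − 1.82×2.2 = 11 V.
V_CE = 11 V > 0.2 V confirms active-region operation.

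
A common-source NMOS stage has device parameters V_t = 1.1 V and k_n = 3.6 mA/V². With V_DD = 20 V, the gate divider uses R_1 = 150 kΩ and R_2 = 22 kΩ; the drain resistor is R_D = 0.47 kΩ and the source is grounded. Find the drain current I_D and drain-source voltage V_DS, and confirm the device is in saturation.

V_G = V_DD·R_2/(R_1+R_2) = 20×22/172 = 2.56 V. With the source grounded, V_GS = V_G = 2.56 V.
Assume saturation: I_D = (k_n/2)(V_GS − V_t)² = (3.6/2)×(2.56 − 1.1)² = 1.8×1.46² = 3.83 mA.
V_DS = V_DD − I_D·R_D = 20 − 3.83×0.47 = 18.2 V.
Saturation requires V_DS ≥ V_GS − V_t = 1.46 V; 18.2 ≥ 1.46 ✓.

I_D ≈ 3.8 mA, V_DS ≈ 18 V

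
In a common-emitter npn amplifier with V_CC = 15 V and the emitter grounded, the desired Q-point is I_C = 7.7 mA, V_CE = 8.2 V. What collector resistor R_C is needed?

Collector loop: V_CC = I_C·R_C + V_CE.
R_C = (V_CC − V_CE)/I_C = (15 − 8.2)/7.7 = 0.883 kΩ.

R_C ≈ 0.88 kΩ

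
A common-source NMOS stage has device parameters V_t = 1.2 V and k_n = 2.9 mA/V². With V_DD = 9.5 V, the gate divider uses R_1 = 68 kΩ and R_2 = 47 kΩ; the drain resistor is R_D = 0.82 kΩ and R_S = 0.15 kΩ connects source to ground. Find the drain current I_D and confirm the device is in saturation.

I_D ≈ 5.2 mA

V_G = V_DD·R_2/(R_1+R_2) = 9.5×47/115 = 3.88 V.
Assume saturation: I_D = (k_n/2)(V_GS − V_t)² with V_GS = V_G − I_D·R_S = 3.88 − 0.15·I_D.
Substituting gives 0.0326·I_D² − 2.17·I_D + 10.4 = 0, with roots I_D = 5.23 or 61.2 mA.
The root I_D = 61.2 mA gives V_GS = -5.3 V ≤ V_t, so take I_D = 5.23 mA.
Then V_GS = 3.1 V and V_DS = V_DD − I_D(R_D+R_S) = 9.5 − 5.23×0.97 = 4.43 V.
Saturation requires V_DS ≥ V_GS − V_t = 1.9 V; 4.43 ≥ 1.9 ✓.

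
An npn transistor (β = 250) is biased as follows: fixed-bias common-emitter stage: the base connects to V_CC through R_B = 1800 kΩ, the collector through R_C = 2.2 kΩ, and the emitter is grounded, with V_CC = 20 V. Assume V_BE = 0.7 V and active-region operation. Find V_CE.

V_CE ≈ 14 V

Base loop: V_CC = I_B·R_B + V_BE, so I_B = (20 − 0.7)/1800 kΩ = 0.0107 mA.
In the active region I_C = β·I_B = 250 × 0.0107 = 2.68 mA.
Collector loop: V_CE = V_CC − I_C·R_C = 20 − 2.68×2.2 = 14.1 V.
Since V_CE = 14.1 V > V_CE(sat) ≈ 0.2 V, the transistor is in the active region as assumed.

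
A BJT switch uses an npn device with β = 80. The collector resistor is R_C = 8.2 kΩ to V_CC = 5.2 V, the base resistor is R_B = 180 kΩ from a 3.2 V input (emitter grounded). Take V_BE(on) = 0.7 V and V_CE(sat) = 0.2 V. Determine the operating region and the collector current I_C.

Assume active: I_B = (3.2 − 0.7)/180 = 0.0139 mA, giving I_C = β·I_B = 1.11 mA.
But then V_CE = 5.2 − 1.11×8.2 = -3.91 V < V_CE(sat) = 0.2 V — impossible in the active region.
So the transistor is saturated. With V_CE = 0.2 V, I_C = (V_CC − 0.2)/R_C = 5/8.2 = 0.61 mA.
Check: β·I_B = 1.11 mA > I_C = 0.61 mA, confirming saturation.

saturation; I_C ≈ 0.61 mA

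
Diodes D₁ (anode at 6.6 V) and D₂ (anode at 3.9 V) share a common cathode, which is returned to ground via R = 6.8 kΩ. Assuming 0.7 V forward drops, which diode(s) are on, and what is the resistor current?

Only D₁ conducts; I_R ≈ 0.87 mA

Assume both conduct. Then node N would need to be at both 6.6−0.7 = 5.9 V and 3.9−0.7 = 3.2 V, which is impossible.
Assume only D₁ conducts: V_N = 6.6 − 0.7 = 5.9 V, so I_R = 5.9/6.8 = 0.868 mA.
Check D₂: its anode-to-cathode voltage is 3.9 − 5.9 = -2 V < 0.7 V, so it is off. The assumption is consistent.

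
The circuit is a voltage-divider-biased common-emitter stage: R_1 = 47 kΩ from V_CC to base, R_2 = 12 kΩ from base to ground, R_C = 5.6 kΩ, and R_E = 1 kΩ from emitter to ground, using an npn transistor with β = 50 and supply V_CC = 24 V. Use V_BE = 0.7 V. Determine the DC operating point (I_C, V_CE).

Thevenize the base divider: V_Th = V_CC·R_2/(R_1+R_2) = 24×12/59 = 4.88 V, R_Th = R_1‖R_2 = 9.56 kΩ.
Base-emitter loop: V_Th = I_B·R_Th + V_BE + (β+1)I_B·R_E, so I_B = (4.88 − 0.7) / (9.56 + 51×1) = 0.069 mA.
I_C = β·I_B = 50×0.069 = 3.45 mA, and I_E = (β+1)I_B = 3.52 mA.
V_CE = V_CC − I_C·R_C − I_E·R_E = 24 − 3.45×5.6 − 3.52×1 = 1.15 V.
V_CE = 1.15 V > 0.2 V confirms active-region operation.

I_C ≈ 3.5 mA, V_CE ≈ 1.1 V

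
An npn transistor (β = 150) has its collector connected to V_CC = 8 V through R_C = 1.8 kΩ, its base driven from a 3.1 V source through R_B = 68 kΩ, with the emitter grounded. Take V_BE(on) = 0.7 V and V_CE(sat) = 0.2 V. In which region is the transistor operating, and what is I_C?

Assume active: I_B = (3.1 − 0.7)/68 = 0.0353 mA, giving I_C = β·I_B = 5.29 mA.
But then V_CE = 8 − 5.29×1.8 = -1.53 V < V_CE(sat) = 0.2 V — impossible in the active region.
So the transistor is saturated. With V_CE = 0.2 V, I_C = (V_CC − 0.2)/R_C = 7.8/1.8 = 4.33 mA.
Check: β·I_B = 5.29 mA > I_C = 4.33 mA, confirming saturation.

saturation; I_C ≈ 4.3 mA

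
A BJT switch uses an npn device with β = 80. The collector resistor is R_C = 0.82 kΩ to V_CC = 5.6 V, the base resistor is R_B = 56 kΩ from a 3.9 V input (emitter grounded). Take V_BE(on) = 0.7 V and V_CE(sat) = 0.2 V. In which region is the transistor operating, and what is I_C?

active; I_C ≈ 4.6 mA

Assume active. Base-emitter loop: I_B = (V_BB − V_BE)/R_B = (3.9 − 0.7)/56 = 0.0571 mA.
I_C = β·I_B = 80×0.0571 = 4.57 mA.
V_CE = V_CC − I_C·R_C = 5.6 − 4.57×0.82 = 1.85 V > V_CE(sat), so the active-region assumption holds.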